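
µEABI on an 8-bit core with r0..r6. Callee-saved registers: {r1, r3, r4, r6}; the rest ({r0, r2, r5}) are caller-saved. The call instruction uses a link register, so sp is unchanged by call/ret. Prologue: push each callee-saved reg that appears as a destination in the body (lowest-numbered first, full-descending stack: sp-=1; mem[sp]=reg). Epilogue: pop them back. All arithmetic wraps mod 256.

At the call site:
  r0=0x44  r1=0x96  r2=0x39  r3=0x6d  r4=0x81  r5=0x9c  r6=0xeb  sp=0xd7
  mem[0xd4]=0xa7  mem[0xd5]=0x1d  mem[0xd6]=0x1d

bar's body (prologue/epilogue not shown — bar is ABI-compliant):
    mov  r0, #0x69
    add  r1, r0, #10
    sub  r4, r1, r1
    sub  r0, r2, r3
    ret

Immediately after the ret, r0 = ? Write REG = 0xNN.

REG = 0xcc

prologue: push r1 -> mem[0xd6]=0x96, sp=0xd6
prologue: push r4 -> mem[0xd5]=0x81, sp=0xd5
body[0] mov  r0, #0x69 -> r0=0x69
body[1] add  r1, r0, #10 -> r1=0x73
body[2] sub  r4, r1, r1 -> r4=0x00
body[3] sub  r0, r2, r3 -> r0=0xcc
epilogue: pop r4=0x81, sp=0xd6
epilogue: pop r1=0x96, sp=0xd7
r0 is caller-saved -> body value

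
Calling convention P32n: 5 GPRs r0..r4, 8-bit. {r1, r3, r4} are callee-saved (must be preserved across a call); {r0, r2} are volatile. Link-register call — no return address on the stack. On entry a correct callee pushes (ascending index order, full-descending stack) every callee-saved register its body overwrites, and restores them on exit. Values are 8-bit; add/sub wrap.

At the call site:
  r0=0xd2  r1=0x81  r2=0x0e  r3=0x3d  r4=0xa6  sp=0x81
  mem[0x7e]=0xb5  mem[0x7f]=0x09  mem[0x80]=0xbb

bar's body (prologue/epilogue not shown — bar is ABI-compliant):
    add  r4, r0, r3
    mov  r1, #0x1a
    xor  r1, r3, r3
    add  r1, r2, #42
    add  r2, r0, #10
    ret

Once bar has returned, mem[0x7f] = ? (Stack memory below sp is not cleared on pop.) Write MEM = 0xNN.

prologue: push r1 → mem[0x80]=0x81, sp=0x80
prologue: push r4 → mem[0x7f]=0xa6, sp=0x7f
body[0] add  r4, r0, r3 → r4=0x0f
body[1] mov  r1, #0x1a → r1=0x1a
body[2] xor  r1, r3, r3 → r1=0x00
body[3] add  r1, r2, #42 → r1=0x38
body[4] add  r2, r0, #10 → r2=0xdc
epilogue: pop r4=0xa6, sp=0x80
epilogue: pop r1=0x81, sp=0x81
prologue pushed ['r1', 'r4'] at ['0x80', '0x7f']

MEM = 0xa6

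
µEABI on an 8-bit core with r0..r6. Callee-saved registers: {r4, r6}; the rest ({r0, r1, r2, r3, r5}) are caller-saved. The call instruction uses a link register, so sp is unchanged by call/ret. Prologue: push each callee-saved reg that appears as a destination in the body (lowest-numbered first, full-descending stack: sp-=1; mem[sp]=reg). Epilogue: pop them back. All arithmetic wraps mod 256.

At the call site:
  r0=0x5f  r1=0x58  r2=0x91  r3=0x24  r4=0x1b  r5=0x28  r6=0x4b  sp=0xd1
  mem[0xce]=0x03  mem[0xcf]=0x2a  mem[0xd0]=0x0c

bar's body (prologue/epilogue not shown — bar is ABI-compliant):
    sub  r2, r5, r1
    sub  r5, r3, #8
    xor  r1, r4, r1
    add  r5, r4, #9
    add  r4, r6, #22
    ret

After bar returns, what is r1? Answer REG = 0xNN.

prologue: push r4 -> mem[0xd0]=0x1b, sp=0xd0
body[0] sub  r2, r5, r1 -> r2=0xd0
body[1] sub  r5, r3, #8 -> r5=0x1c
body[2] xor  r1, r4, r1 -> r1=0x43
body[3] add  r5, r4, #9 -> r5=0x24
body[4] add  r4, r6, #22 -> r4=0x61
epilogue: pop r4=0x1b, sp=0xd1
r1 is caller-saved -> body value

REG = 0x43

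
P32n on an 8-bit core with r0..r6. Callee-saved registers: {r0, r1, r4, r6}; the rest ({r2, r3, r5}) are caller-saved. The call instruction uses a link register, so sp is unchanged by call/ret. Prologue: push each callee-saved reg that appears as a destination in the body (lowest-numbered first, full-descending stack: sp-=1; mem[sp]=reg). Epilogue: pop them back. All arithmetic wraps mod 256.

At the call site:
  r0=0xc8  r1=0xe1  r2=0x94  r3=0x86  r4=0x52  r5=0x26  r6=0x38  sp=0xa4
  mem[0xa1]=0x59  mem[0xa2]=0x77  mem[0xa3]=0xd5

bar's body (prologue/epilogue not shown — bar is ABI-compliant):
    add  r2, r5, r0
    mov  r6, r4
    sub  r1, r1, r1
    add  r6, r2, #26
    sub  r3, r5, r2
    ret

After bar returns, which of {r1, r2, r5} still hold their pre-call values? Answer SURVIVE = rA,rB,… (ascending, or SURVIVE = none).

SURVIVE = r1,r5

prologue: push r1 -> mem[0xa3]=0xe1, sp=0xa3
prologue: push r6 -> mem[0xa2]=0x38, sp=0xa2
body[0] add  r2, r5, r0 -> r2=0xee
body[1] mov  r6, r4 -> r6=0x52
body[2] sub  r1, r1, r1 -> r1=0x00
body[3] add  r6, r2, #26 -> r6=0x08
body[4] sub  r3, r5, r2 -> r3=0x38
epilogue: pop r6=0x38, sp=0xa3
epilogue: pop r1=0xe1, sp=0xa4
r1: callee-saved, written=True
r2: caller-saved, written=True
r5: caller-saved, written=False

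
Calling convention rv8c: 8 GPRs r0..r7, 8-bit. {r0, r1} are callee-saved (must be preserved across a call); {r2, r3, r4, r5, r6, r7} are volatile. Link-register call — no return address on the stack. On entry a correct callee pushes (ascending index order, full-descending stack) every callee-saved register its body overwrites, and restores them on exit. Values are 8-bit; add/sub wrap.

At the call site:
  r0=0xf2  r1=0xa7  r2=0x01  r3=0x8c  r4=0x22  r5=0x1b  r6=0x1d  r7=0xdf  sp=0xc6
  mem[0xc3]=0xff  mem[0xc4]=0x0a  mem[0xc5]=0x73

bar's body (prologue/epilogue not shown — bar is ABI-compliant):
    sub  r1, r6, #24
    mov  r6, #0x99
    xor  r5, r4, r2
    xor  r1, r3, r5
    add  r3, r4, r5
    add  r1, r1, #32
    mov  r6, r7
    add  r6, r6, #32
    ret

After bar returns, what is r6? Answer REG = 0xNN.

REG = 0xff

prologue: push r1 -> mem[0xc5]=0xa7, sp=0xc5
body[0] sub  r1, r6, #24 -> r1=0x05
body[1] mov  r6, #0x99 -> r6=0x99
body[2] xor  r5, r4, r2 -> r5=0x23
body[3] xor  r1, r3, r5 -> r1=0xaf
body[4] add  r3, r4, r5 -> r3=0x45
body[5] add  r1, r1, #32 -> r1=0xcf
body[6] mov  r6, r7 -> r6=0xdf
body[7] add  r6, r6, #32 -> r6=0xff
epilogue: pop r1=0xa7, sp=0xc6
r6 is caller-saved -> body value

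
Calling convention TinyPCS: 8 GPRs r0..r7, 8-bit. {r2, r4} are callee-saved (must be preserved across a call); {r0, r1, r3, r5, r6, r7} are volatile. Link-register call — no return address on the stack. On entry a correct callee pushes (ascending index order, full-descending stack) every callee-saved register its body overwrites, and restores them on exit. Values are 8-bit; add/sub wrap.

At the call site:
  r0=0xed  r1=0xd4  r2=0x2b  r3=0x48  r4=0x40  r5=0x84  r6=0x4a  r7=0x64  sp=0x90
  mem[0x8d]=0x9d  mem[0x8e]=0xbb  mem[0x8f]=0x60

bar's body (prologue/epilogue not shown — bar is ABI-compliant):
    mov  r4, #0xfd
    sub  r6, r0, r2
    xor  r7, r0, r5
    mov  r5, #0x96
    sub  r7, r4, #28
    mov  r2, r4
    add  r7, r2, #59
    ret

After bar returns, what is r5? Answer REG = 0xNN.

prologue: push r2 -> mem[0x8f]=0x2b, sp=0x8f
prologue: push r4 -> mem[0x8e]=0x40, sp=0x8e
body[0] mov  r4, #0xfd -> r4=0xfd
body[1] sub  r6, r0, r2 -> r6=0xc2
body[2] xor  r7, r0, r5 -> r7=0x69
body[3] mov  r5, #0x96 -> r5=0x96
body[4] sub  r7, r4, #28 -> r7=0xe1
body[5] mov  r2, r4 -> r2=0xfd
body[6] add  r7, r2, #59 -> r7=0x38
epilogue: pop r4=0x40, sp=0x8f
epilogue: pop r2=0x2b, sp=0x90
r5 is caller-saved -> body value

REG = 0x96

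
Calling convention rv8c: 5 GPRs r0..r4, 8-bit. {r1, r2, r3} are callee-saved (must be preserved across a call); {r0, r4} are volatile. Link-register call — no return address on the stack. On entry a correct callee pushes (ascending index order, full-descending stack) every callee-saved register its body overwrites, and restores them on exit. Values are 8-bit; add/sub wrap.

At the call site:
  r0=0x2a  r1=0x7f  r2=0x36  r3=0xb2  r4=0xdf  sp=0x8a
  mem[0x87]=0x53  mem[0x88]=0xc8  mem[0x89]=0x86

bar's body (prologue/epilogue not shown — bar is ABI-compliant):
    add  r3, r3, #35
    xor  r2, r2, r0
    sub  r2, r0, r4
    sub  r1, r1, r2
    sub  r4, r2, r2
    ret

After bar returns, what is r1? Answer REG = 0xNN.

prologue: push r1 -> mem[0x89]=0x7f, sp=0x89
prologue: push r2 -> mem[0x88]=0x36, sp=0x88
prologue: push r3 -> mem[0x87]=0xb2, sp=0x87
body[0] add  r3, r3, #35 -> r3=0xd5
body[1] xor  r2, r2, r0 -> r2=0x1c
body[2] sub  r2, r0, r4 -> r2=0x4b
body[3] sub  r1, r1, r2 -> r1=0x34
body[4] sub  r4, r2, r2 -> r4=0x00
epilogue: pop r3=0xb2, sp=0x88
epilogue: pop r2=0x36, sp=0x89
epilogue: pop r1=0x7f, sp=0x8a
r1 is callee-saved -> restored

REG = 0x7f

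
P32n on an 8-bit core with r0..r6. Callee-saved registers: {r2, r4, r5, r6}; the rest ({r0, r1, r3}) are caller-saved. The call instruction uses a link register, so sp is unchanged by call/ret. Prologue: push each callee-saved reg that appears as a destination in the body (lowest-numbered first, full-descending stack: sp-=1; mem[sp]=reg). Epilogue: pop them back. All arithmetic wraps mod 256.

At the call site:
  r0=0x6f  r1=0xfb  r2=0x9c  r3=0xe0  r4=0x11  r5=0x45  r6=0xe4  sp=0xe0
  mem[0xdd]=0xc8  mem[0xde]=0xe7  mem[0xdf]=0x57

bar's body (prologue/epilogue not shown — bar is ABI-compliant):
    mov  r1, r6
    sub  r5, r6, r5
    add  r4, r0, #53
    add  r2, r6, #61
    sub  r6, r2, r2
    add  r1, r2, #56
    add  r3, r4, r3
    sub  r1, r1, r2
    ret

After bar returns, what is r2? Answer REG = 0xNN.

prologue: push r2 -> mem[0xdf]=0x9c, sp=0xdf
prologue: push r4 -> mem[0xde]=0x11, sp=0xde
prologue: push r5 -> mem[0xdd]=0x45, sp=0xdd
prologue: push r6 -> mem[0xdc]=0xe4, sp=0xdc
body[0] mov  r1, r6 -> r1=0xe4
body[1] sub  r5, r6, r5 -> r5=0x9f
body[2] add  r4, r0, #53 -> r4=0xa4
body[3] add  r2, r6, #61 -> r2=0x21
body[4] sub  r6, r2, r2 -> r6=0x00
body[5] add  r1, r2, #56 -> r1=0x59
body[6] add  r3, r4, r3 -> r3=0x84
body[7] sub  r1, r1, r2 -> r1=0x38
epilogue: pop r6=0xe4, sp=0xdd
epilogue: pop r5=0x45, sp=0xde
epilogue: pop r4=0x11, sp=0xdf
epilogue: pop r2=0x9c, sp=0xe0
r2 is callee-saved -> restored

REG = 0x9c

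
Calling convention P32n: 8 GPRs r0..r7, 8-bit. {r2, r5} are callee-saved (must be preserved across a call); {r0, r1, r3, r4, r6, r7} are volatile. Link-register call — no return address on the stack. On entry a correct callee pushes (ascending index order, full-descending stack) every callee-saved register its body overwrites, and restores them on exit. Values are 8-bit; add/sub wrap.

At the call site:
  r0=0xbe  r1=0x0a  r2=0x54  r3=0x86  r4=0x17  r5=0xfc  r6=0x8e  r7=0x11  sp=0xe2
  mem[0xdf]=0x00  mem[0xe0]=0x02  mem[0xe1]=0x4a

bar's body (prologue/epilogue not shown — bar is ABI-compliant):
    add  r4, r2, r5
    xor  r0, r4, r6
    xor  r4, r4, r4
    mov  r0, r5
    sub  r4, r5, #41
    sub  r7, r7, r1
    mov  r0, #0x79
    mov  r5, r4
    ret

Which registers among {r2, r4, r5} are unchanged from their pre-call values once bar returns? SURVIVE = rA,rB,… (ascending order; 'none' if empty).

SURVIVE = r2,r5

prologue: push r5 → mem[0xe1]=0xfc, sp=0xe1
body[0] add  r4, r2, r5 → r4=0x50
body[1] xor  r0, r4, r6 → r0=0xde
body[2] xor  r4, r4, r4 → r4=0x00
body[3] mov  r0, r5 → r0=0xfc
body[4] sub  r4, r5, #41 → r4=0xd3
body[5] sub  r7, r7, r1 → r7=0x07
body[6] mov  r0, #0x79 → r0=0x79
body[7] mov  r5, r4 → r5=0xd3
epilogue: pop r5=0xfc, sp=0xe2
r2: callee-saved, written=False
r4: caller-saved, written=True
r5: callee-saved, written=True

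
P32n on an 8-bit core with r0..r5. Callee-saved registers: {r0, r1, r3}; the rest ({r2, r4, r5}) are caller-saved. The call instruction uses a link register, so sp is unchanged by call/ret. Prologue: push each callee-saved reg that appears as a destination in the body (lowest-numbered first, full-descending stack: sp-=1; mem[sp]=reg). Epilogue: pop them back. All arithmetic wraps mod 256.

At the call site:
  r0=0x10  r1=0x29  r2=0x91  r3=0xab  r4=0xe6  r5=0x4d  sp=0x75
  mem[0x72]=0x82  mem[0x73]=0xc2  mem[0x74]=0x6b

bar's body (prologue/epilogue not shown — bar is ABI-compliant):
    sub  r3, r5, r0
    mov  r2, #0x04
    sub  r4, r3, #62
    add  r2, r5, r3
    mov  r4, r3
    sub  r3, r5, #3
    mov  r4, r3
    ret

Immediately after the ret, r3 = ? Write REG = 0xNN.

REG = 0xab

prologue: push r3 -> mem[0x74]=0xab, sp=0x74
body[0] sub  r3, r5, r0 -> r3=0x3d
body[1] mov  r2, #0x04 -> r2=0x04
body[2] sub  r4, r3, #62 -> r4=0xff
body[3] add  r2, r5, r3 -> r2=0x8a
body[4] mov  r4, r3 -> r4=0x3d
body[5] sub  r3, r5, #3 -> r3=0x4a
body[6] mov  r4, r3 -> r4=0x4a
epilogue: pop r3=0xab, sp=0x75
r3 is callee-saved -> restored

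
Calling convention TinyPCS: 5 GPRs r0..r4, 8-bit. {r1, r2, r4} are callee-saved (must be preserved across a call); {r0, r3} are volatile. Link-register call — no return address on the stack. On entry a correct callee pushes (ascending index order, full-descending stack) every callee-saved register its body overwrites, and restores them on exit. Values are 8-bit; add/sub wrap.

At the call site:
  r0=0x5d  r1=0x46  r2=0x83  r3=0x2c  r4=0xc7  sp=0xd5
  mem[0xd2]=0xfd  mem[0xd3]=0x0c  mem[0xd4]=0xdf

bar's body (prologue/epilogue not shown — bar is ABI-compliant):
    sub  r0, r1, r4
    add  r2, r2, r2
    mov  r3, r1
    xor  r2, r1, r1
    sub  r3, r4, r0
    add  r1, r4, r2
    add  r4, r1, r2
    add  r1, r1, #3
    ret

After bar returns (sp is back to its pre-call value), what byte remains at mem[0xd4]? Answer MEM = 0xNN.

MEM = 0x46

prologue: push r1 -> mem[0xd4]=0x46, sp=0xd4
prologue: push r2 -> mem[0xd3]=0x83, sp=0xd3
prologue: push r4 -> mem[0xd2]=0xc7, sp=0xd2
body[0] sub  r0, r1, r4 -> r0=0x7f
body[1] add  r2, r2, r2 -> r2=0x06
body[2] mov  r3, r1 -> r3=0x46
body[3] xor  r2, r1, r1 -> r2=0x00
body[4] sub  r3, r4, r0 -> r3=0x48
body[5] add  r1, r4, r2 -> r1=0xc7
body[6] add  r4, r1, r2 -> r4=0xc7
body[7] add  r1, r1, #3 -> r1=0xca
epilogue: pop r4=0xc7, sp=0xd3
epilogue: pop r2=0x83, sp=0xd4
epilogue: pop r1=0x46, sp=0xd5
prologue pushed ['r1', 'r2', 'r4'] at ['0xd4', '0xd3', '0xd2']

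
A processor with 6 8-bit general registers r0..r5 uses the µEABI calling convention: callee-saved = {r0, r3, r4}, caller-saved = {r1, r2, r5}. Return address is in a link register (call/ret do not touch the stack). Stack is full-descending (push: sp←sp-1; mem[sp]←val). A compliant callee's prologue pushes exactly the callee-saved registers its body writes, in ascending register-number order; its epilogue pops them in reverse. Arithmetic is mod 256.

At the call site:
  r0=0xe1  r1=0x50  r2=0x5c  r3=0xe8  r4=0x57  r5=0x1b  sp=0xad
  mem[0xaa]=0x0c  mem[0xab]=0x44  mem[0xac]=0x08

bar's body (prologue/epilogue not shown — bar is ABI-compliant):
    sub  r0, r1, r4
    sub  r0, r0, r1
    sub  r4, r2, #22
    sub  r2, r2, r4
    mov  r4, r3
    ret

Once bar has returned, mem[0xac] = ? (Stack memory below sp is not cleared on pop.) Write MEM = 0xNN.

prologue: push r0 → mem[0xac]=0xe1, sp=0xac
prologue: push r4 → mem[0xab]=0x57, sp=0xab
body[0] sub  r0, r1, r4 → r0=0xf9
body[1] sub  r0, r0, r1 → r0=0xa9
body[2] sub  r4, r2, #22 → r4=0x46
body[3] sub  r2, r2, r4 → r2=0x16
body[4] mov  r4, r3 → r4=0xe8
epilogue: pop r4=0x57, sp=0xac
epilogue: pop r0=0xe1, sp=0xad
prologue pushed ['r0', 'r4'] at ['0xac', '0xab']

MEM = 0xe1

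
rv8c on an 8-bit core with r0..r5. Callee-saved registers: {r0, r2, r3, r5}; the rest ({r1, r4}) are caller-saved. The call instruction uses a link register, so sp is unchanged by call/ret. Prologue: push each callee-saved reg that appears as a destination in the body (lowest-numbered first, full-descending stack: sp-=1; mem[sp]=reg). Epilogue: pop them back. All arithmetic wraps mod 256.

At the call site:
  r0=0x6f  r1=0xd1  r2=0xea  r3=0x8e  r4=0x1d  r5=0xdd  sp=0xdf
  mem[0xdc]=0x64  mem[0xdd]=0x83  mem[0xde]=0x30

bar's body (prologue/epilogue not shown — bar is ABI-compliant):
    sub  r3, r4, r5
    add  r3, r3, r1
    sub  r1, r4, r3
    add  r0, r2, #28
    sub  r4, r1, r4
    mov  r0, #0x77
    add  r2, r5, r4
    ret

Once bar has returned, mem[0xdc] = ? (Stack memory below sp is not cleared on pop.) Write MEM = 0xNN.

MEM = 0x8e

prologue: push r0 → mem[0xde]=0x6f, sp=0xde
prologue: push r2 → mem[0xdd]=0xea, sp=0xdd
prologue: push r3 → mem[0xdc]=0x8e, sp=0xdc
body[0] sub  r3, r4, r5 → r3=0x40
body[1] add  r3, r3, r1 → r3=0x11
body[2] sub  r1, r4, r3 → r1=0x0c
body[3] add  r0, r2, #28 → r0=0x06
body[4] sub  r4, r1, r4 → r4=0xef
body[5] mov  r0, #0x77 → r0=0x77
body[6] add  r2, r5, r4 → r2=0xcc
epilogue: pop r3=0x8e, sp=0xdd
epilogue: pop r2=0xea, sp=0xde
epilogue: pop r0=0x6f, sp=0xdf
prologue pushed ['r0', 'r2', 'r3'] at ['0xde', '0xdd', '0xdc']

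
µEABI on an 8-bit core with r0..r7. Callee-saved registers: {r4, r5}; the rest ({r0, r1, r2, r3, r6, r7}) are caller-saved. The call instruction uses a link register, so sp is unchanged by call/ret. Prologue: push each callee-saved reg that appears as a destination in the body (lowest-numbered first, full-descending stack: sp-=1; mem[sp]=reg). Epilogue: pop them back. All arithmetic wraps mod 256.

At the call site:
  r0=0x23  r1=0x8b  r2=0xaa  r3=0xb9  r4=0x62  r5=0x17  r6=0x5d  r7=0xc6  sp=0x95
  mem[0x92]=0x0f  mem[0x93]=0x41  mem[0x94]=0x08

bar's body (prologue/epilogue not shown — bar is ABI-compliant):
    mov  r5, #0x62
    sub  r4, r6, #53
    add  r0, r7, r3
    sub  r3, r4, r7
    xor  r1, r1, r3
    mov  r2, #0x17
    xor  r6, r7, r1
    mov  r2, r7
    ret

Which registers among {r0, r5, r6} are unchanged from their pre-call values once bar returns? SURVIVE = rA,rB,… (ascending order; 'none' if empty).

prologue: push r4 -> mem[0x94]=0x62, sp=0x94
prologue: push r5 -> mem[0x93]=0x17, sp=0x93
body[0] mov  r5, #0x62 -> r5=0x62
body[1] sub  r4, r6, #53 -> r4=0x28
body[2] add  r0, r7, r3 -> r0=0x7f
body[3] sub  r3, r4, r7 -> r3=0x62
body[4] xor  r1, r1, r3 -> r1=0xe9
body[5] mov  r2, #0x17 -> r2=0x17
body[6] xor  r6, r7, r1 -> r6=0x2f
body[7] mov  r2, r7 -> r2=0xc6
epilogue: pop r5=0x17, sp=0x94
epilogue: pop r4=0x62, sp=0x95
r0: caller-saved, written=True
r5: callee-saved, written=True
r6: caller-saved, written=True

SURVIVE = r5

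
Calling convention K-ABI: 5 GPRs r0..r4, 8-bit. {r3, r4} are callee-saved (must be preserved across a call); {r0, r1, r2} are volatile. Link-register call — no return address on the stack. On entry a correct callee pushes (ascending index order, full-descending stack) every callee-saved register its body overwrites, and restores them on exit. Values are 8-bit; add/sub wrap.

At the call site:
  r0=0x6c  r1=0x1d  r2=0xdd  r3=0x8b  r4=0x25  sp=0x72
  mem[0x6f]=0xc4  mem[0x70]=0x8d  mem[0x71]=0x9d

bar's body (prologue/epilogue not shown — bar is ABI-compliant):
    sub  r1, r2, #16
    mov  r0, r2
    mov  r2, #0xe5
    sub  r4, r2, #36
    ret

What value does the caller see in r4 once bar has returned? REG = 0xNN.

REG = 0x25

prologue: push r4 → mem[0x71]=0x25, sp=0x71
body[0] sub  r1, r2, #16 → r1=0xcd
body[1] mov  r0, r2 → r0=0xdd
body[2] mov  r2, #0xe5 → r2=0xe5
body[3] sub  r4, r2, #36 → r4=0xc1
epilogue: pop r4=0x25, sp=0x72
r4 is callee-saved → restored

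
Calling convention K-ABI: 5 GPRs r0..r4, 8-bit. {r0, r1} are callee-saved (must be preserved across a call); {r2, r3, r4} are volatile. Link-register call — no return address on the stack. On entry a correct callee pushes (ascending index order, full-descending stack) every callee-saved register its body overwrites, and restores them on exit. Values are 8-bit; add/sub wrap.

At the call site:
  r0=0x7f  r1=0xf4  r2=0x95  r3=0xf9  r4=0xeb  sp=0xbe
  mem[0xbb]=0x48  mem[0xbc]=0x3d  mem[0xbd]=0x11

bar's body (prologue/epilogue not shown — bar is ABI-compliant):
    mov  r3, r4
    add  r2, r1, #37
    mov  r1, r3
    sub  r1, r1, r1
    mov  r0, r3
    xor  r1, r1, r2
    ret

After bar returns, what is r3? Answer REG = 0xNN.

REG = 0xeb

prologue: push r0 -> mem[0xbd]=0x7f, sp=0xbd
prologue: push r1 -> mem[0xbc]=0xf4, sp=0xbc
body[0] mov  r3, r4 -> r3=0xeb
body[1] add  r2, r1, #37 -> r2=0x19
body[2] mov  r1, r3 -> r1=0xeb
body[3] sub  r1, r1, r1 -> r1=0x00
body[4] mov  r0, r3 -> r0=0xeb
body[5] xor  r1, r1, r2 -> r1=0x19
epilogue: pop r1=0xf4, sp=0xbd
epilogue: pop r0=0x7f, sp=0xbe
r3 is caller-saved -> body value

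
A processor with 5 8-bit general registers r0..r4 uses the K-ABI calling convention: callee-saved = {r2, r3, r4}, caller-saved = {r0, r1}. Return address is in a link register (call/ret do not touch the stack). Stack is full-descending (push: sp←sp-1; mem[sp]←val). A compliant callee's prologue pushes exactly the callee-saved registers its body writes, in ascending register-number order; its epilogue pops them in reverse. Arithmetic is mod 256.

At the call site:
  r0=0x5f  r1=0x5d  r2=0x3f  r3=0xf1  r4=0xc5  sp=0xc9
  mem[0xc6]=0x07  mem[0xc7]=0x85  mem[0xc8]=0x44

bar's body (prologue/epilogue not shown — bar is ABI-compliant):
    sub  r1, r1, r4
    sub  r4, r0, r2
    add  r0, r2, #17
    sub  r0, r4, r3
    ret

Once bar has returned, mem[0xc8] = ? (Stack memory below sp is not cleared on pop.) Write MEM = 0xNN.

MEM = 0xc5

prologue: push r4 → mem[0xc8]=0xc5, sp=0xc8
body[0] sub  r1, r1, r4 → r1=0x98
body[1] sub  r4, r0, r2 → r4=0x20
body[2] add  r0, r2, #17 → r0=0x50
body[3] sub  r0, r4, r3 → r0=0x2f
epilogue: pop r4=0xc5, sp=0xc9
prologue pushed ['r4'] at ['0xc8']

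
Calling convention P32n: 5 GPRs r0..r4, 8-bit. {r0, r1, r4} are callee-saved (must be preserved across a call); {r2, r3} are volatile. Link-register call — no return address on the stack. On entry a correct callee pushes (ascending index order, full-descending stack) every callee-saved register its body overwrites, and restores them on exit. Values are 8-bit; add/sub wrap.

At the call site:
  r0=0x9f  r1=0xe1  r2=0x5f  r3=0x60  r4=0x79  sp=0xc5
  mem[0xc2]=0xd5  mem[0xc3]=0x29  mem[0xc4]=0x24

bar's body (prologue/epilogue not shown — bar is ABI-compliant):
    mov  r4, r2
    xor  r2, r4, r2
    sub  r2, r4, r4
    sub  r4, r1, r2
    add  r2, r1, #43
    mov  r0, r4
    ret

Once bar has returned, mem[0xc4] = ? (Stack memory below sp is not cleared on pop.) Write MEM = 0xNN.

prologue: push r0 → mem[0xc4]=0x9f, sp=0xc4
prologue: push r4 → mem[0xc3]=0x79, sp=0xc3
body[0] mov  r4, r2 → r4=0x5f
body[1] xor  r2, r4, r2 → r2=0x00
body[2] sub  r2, r4, r4 → r2=0x00
body[3] sub  r4, r1, r2 → r4=0xe1
body[4] add  r2, r1, #43 → r2=0x0c
body[5] mov  r0, r4 → r0=0xe1
epilogue: pop r4=0x79, sp=0xc4
epilogue: pop r0=0x9f, sp=0xc5
prologue pushed ['r0', 'r4'] at ['0xc4', '0xc3']

MEM = 0x9f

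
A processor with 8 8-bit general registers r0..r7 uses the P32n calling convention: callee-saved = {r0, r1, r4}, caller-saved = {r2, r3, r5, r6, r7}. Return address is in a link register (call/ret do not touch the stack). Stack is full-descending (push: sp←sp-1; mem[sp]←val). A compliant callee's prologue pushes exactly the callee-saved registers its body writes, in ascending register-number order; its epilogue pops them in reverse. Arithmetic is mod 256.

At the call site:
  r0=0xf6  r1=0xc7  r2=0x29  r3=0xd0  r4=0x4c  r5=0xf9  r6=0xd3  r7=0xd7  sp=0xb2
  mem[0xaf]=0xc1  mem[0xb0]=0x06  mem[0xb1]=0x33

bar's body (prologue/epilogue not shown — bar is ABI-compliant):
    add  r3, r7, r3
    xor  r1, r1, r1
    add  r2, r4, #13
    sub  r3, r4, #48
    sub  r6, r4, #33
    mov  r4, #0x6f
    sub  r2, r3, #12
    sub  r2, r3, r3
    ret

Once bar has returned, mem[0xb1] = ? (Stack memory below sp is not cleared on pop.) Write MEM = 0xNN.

prologue: push r1 -> mem[0xb1]=0xc7, sp=0xb1
prologue: push r4 -> mem[0xb0]=0x4c, sp=0xb0
body[0] add  r3, r7, r3 -> r3=0xa7
body[1] xor  r1, r1, r1 -> r1=0x00
body[2] add  r2, r4, #13 -> r2=0x59
body[3] sub  r3, r4, #48 -> r3=0x1c
body[4] sub  r6, r4, #33 -> r6=0x2b
body[5] mov  r4, #0x6f -> r4=0x6f
body[6] sub  r2, r3, #12 -> r2=0x10
body[7] sub  r2, r3, r3 -> r2=0x00
epilogue: pop r4=0x4c, sp=0xb1
epilogue: pop r1=0xc7, sp=0xb2
prologue pushed ['r1', 'r4'] at ['0xb1', '0xb0']

MEM = 0xc7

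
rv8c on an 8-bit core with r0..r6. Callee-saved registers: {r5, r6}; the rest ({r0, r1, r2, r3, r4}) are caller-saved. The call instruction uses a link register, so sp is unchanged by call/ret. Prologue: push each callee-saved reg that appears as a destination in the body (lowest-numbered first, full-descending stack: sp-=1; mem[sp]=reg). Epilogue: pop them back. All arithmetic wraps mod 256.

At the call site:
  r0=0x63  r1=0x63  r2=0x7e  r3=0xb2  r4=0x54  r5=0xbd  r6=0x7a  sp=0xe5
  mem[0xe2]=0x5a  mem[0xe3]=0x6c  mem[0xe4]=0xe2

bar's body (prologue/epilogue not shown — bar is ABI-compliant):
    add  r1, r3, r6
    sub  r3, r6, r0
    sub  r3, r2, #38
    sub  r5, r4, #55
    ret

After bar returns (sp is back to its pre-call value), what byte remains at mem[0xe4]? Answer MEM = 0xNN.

prologue: push r5 → mem[0xe4]=0xbd, sp=0xe4
body[0] add  r1, r3, r6 → r1=0x2c
body[1] sub  r3, r6, r0 → r3=0x17
body[2] sub  r3, r2, #38 → r3=0x58
body[3] sub  r5, r4, #55 → r5=0x1d
epilogue: pop r5=0xbd, sp=0xe5
prologue pushed ['r5'] at ['0xe4']

MEM = 0xbd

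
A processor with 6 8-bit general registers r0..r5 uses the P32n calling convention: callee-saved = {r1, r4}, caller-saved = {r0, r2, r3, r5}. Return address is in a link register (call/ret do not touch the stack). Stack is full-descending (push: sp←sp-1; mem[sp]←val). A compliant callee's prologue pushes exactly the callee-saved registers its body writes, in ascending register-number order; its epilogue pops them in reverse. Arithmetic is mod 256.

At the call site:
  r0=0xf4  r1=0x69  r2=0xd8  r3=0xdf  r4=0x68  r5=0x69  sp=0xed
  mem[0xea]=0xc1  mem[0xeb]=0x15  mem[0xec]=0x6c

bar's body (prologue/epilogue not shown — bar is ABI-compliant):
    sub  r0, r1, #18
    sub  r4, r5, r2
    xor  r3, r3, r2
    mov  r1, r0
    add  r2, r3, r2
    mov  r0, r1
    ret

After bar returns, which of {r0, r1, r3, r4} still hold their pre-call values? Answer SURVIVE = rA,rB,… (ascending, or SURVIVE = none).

prologue: push r1 -> mem[0xec]=0x69, sp=0xec
prologue: push r4 -> mem[0xeb]=0x68, sp=0xeb
body[0] sub  r0, r1, #18 -> r0=0x57
body[1] sub  r4, r5, r2 -> r4=0x91
body[2] xor  r3, r3, r2 -> r3=0x07
body[3] mov  r1, r0 -> r1=0x57
body[4] add  r2, r3, r2 -> r2=0xdf
body[5] mov  r0, r1 -> r0=0x57
epilogue: pop r4=0x68, sp=0xec
epilogue: pop r1=0x69, sp=0xed
r0: caller-saved, written=True
r1: callee-saved, written=True
r3: caller-saved, written=True
r4: callee-saved, written=True

SURVIVE = r1,r4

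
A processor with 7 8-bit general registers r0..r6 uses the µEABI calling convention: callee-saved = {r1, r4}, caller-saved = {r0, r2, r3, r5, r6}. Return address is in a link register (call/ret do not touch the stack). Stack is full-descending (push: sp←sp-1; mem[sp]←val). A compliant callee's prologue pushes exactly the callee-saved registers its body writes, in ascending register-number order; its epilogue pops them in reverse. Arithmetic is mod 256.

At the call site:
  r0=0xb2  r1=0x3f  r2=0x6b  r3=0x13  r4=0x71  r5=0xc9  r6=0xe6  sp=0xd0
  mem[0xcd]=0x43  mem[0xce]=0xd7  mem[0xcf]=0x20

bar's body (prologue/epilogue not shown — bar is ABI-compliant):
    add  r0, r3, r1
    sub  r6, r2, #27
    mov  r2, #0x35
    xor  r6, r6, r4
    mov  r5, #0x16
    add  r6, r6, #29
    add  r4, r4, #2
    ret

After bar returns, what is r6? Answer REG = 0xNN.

REG = 0x3e

prologue: push r4 -> mem[0xcf]=0x71, sp=0xcf
body[0] add  r0, r3, r1 -> r0=0x52
body[1] sub  r6, r2, #27 -> r6=0x50
body[2] mov  r2, #0x35 -> r2=0x35
body[3] xor  r6, r6, r4 -> r6=0x21
body[4] mov  r5, #0x16 -> r5=0x16
body[5] add  r6, r6, #29 -> r6=0x3e
body[6] add  r4, r4, #2 -> r4=0x73
epilogue: pop r4=0x71, sp=0xd0
r6 is caller-saved -> body value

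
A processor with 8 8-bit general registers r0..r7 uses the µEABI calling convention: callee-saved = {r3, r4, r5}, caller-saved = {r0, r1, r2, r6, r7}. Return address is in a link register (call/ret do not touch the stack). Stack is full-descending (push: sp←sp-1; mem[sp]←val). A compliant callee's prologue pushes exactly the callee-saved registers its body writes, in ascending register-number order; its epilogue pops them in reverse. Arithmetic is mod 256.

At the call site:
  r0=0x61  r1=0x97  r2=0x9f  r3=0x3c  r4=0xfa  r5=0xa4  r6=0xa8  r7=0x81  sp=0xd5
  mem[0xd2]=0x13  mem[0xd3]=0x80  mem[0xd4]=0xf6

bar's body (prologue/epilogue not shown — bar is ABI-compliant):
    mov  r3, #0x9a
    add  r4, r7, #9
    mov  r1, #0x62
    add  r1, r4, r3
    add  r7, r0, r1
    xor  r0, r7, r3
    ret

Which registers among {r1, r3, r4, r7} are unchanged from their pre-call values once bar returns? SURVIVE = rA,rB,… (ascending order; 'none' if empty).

prologue: push r3 → mem[0xd4]=0x3c, sp=0xd4
prologue: push r4 → mem[0xd3]=0xfa, sp=0xd3
body[0] mov  r3, #0x9a → r3=0x9a
body[1] add  r4, r7, #9 → r4=0x8a
body[2] mov  r1, #0x62 → r1=0x62
body[3] add  r1, r4, r3 → r1=0x24
body[4] add  r7, r0, r1 → r7=0x85
body[5] xor  r0, r7, r3 → r0=0x1f
epilogue: pop r4=0xfa, sp=0xd4
epilogue: pop r3=0x3c, sp=0xd5
r1: caller-saved, written=True
r3: callee-saved, written=True
r4: callee-saved, written=True
r7: caller-saved, written=True

SURVIVE = r3,r4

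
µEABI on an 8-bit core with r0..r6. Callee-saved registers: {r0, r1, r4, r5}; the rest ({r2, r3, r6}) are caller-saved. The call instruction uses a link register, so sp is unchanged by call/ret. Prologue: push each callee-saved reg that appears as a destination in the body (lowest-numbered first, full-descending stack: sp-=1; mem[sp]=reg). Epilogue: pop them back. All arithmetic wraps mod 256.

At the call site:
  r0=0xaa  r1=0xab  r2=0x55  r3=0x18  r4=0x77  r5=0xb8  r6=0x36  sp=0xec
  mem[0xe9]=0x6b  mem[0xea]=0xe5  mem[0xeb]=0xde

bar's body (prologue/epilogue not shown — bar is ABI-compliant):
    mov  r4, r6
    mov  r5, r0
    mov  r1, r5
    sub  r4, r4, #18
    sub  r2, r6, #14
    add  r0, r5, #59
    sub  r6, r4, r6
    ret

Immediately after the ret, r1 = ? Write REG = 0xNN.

prologue: push r0 → mem[0xeb]=0xaa, sp=0xeb
prologue: push r1 → mem[0xea]=0xab, sp=0xea
prologue: push r4 → mem[0xe9]=0x77, sp=0xe9
prologue: push r5 → mem[0xe8]=0xb8, sp=0xe8
body[0] mov  r4, r6 → r4=0x36
body[1] mov  r5, r0 → r5=0xaa
body[2] mov  r1, r5 → r1=0xaa
body[3] sub  r4, r4, #18 → r4=0x24
body[4] sub  r2, r6, #14 → r2=0x28
body[5] add  r0, r5, #59 → r0=0xe5
body[6] sub  r6, r4, r6 → r6=0xee
epilogue: pop r5=0xb8, sp=0xe9
epilogue: pop r4=0x77, sp=0xea
epilogue: pop r1=0xab, sp=0xeb
epilogue: pop r0=0xaa, sp=0xec
r1 is callee-saved → restored

REG = 0xab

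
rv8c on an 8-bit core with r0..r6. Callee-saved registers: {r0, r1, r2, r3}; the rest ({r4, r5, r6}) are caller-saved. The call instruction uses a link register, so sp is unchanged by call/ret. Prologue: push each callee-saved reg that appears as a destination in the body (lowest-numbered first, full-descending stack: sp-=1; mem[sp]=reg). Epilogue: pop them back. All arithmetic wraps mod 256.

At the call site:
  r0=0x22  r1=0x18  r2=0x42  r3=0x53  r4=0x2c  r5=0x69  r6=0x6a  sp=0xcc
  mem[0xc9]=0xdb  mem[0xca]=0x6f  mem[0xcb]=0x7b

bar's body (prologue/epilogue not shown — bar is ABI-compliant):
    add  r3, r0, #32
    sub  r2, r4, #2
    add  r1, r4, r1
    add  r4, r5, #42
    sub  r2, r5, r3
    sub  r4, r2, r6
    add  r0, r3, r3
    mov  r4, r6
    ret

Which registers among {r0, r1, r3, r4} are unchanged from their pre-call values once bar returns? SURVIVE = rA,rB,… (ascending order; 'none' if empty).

SURVIVE = r0,r1,r3

prologue: push r0 → mem[0xcb]=0x22, sp=0xcb
prologue: push r1 → mem[0xca]=0x18, sp=0xca
prologue: push r2 → mem[0xc9]=0x42, sp=0xc9
prologue: push r3 → mem[0xc8]=0x53, sp=0xc8
body[0] add  r3, r0, #32 → r3=0x42
body[1] sub  r2, r4, #2 → r2=0x2a
body[2] add  r1, r4, r1 → r1=0x44
body[3] add  r4, r5, #42 → r4=0x93
body[4] sub  r2, r5, r3 → r2=0x27
body[5] sub  r4, r2, r6 → r4=0xbd
body[6] add  r0, r3, r3 → r0=0x84
body[7] mov  r4, r6 → r4=0x6a
epilogue: pop r3=0x53, sp=0xc9
epilogue: pop r2=0x42, sp=0xca
epilogue: pop r1=0x18, sp=0xcb
epilogue: pop r0=0x22, sp=0xcc
r0: callee-saved, written=True
r1: callee-saved, written=True
r3: callee-saved, written=True
r4: caller-saved, written=True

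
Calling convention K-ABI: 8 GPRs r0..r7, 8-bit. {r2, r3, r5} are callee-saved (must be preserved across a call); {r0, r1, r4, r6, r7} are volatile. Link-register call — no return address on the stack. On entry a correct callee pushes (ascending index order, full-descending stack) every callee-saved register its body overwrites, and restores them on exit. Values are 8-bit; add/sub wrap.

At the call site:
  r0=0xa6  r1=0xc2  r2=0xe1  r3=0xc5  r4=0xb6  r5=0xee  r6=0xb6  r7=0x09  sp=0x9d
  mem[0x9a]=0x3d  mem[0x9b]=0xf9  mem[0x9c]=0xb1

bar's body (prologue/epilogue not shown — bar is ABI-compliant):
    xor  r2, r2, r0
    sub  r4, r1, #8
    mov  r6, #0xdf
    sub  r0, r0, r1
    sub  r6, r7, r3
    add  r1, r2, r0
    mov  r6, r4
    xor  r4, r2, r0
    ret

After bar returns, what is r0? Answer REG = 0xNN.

REG = 0xe4

prologue: push r2 → mem[0x9c]=0xe1, sp=0x9c
body[0] xor  r2, r2, r0 → r2=0x47
body[1] sub  r4, r1, #8 → r4=0xba
body[2] mov  r6, #0xdf → r6=0xdf
body[3] sub  r0, r0, r1 → r0=0xe4
body[4] sub  r6, r7, r3 → r6=0x44
body[5] add  r1, r2, r0 → r1=0x2b
body[6] mov  r6, r4 → r6=0xba
body[7] xor  r4, r2, r0 → r4=0xa3
epilogue: pop r2=0xe1, sp=0x9d
r0 is caller-saved → body value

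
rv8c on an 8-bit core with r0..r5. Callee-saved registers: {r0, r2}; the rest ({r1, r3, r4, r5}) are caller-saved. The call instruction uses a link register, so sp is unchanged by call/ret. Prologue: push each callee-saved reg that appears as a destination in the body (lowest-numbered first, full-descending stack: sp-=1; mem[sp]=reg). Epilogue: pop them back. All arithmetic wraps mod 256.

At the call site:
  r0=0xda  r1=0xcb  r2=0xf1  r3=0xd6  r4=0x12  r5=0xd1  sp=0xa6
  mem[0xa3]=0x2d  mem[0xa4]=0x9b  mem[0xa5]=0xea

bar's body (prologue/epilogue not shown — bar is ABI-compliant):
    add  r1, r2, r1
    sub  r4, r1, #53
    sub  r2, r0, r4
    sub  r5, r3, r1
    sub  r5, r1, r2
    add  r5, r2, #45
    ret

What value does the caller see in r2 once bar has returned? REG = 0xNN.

REG = 0xf1

prologue: push r2 → mem[0xa5]=0xf1, sp=0xa5
body[0] add  r1, r2, r1 → r1=0xbc
body[1] sub  r4, r1, #53 → r4=0x87
body[2] sub  r2, r0, r4 → r2=0x53
body[3] sub  r5, r3, r1 → r5=0x1a
body[4] sub  r5, r1, r2 → r5=0x69
body[5] add  r5, r2, #45 → r5=0x80
epilogue: pop r2=0xf1, sp=0xa6
r2 is callee-saved → restored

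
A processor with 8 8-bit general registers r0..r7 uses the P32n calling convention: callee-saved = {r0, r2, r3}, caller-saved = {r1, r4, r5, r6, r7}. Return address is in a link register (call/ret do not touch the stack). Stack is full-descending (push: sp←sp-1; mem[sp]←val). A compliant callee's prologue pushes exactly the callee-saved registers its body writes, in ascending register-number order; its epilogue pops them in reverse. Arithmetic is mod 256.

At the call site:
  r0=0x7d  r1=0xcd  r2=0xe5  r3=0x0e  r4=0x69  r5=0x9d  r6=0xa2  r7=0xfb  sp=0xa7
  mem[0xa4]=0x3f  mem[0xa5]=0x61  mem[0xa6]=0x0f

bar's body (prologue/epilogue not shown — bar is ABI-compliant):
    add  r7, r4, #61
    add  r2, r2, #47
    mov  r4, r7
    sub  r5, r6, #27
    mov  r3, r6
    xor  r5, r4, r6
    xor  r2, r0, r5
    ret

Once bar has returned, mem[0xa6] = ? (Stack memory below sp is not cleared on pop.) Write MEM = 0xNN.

prologue: push r2 -> mem[0xa6]=0xe5, sp=0xa6
prologue: push r3 -> mem[0xa5]=0x0e, sp=0xa5
body[0] add  r7, r4, #61 -> r7=0xa6
body[1] add  r2, r2, #47 -> r2=0x14
body[2] mov  r4, r7 -> r4=0xa6
body[3] sub  r5, r6, #27 -> r5=0x87
body[4] mov  r3, r6 -> r3=0xa2
body[5] xor  r5, r4, r6 -> r5=0x04
body[6] xor  r2, r0, r5 -> r2=0x79
epilogue: pop r3=0x0e, sp=0xa6
epilogue: pop r2=0xe5, sp=0xa7
prologue pushed ['r2', 'r3'] at ['0xa6', '0xa5']

MEM = 0xe5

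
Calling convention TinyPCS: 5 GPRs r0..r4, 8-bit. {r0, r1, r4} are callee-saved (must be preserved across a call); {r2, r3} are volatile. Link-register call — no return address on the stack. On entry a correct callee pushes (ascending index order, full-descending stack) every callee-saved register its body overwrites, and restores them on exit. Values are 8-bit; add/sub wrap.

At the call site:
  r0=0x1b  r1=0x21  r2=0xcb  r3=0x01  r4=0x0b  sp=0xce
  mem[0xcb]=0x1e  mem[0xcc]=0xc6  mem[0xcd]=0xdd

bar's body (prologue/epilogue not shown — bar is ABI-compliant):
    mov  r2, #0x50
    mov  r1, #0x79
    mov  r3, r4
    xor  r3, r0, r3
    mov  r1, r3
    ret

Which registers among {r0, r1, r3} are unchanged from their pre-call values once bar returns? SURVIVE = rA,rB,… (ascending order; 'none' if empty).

prologue: push r1 -> mem[0xcd]=0x21, sp=0xcd
body[0] mov  r2, #0x50 -> r2=0x50
body[1] mov  r1, #0x79 -> r1=0x79
body[2] mov  r3, r4 -> r3=0x0b
body[3] xor  r3, r0, r3 -> r3=0x10
body[4] mov  r1, r3 -> r1=0x10
epilogue: pop r1=0x21, sp=0xce
r0: callee-saved, written=False
r1: callee-saved, written=True
r3: caller-saved, written=True

SURVIVE = r0,r1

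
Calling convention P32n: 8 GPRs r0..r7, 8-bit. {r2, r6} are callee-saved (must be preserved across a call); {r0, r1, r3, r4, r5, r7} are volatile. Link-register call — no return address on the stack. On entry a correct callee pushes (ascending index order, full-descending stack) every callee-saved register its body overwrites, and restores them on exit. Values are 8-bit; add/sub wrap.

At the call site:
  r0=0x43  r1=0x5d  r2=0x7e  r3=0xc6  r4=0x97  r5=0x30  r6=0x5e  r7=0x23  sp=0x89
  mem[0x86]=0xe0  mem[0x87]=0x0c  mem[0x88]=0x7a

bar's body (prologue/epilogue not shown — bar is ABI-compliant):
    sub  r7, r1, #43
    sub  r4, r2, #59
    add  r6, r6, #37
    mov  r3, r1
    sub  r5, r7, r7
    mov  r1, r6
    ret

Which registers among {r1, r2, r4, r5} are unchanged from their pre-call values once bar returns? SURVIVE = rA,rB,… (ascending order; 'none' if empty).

prologue: push r6 → mem[0x88]=0x5e, sp=0x88
body[0] sub  r7, r1, #43 → r7=0x32
body[1] sub  r4, r2, #59 → r4=0x43
body[2] add  r6, r6, #37 → r6=0x83
body[3] mov  r3, r1 → r3=0x5d
body[4] sub  r5, r7, r7 → r5=0x00
body[5] mov  r1, r6 → r1=0x83
epilogue: pop r6=0x5e, sp=0x89
r1: caller-saved, written=True
r2: callee-saved, written=False
r4: caller-saved, written=True
r5: caller-saved, written=True

SURVIVE = r2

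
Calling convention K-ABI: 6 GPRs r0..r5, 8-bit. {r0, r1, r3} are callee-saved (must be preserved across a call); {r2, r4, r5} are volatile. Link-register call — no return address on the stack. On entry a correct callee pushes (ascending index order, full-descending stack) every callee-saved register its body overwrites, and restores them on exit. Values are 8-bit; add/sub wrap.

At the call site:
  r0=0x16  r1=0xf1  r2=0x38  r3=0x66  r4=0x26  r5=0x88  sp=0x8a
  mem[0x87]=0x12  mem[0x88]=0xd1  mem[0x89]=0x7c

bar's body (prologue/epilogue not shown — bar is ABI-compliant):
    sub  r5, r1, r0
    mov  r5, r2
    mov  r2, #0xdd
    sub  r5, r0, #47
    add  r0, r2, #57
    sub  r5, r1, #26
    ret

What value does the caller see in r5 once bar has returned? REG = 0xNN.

REG = 0xd7

prologue: push r0 → mem[0x89]=0x16, sp=0x89
body[0] sub  r5, r1, r0 → r5=0xdb
body[1] mov  r5, r2 → r5=0x38
body[2] mov  r2, #0xdd → r2=0xdd
body[3] sub  r5, r0, #47 → r5=0xe7
body[4] add  r0, r2, #57 → r0=0x16
body[5] sub  r5, r1, #26 → r5=0xd7
epilogue: pop r0=0x16, sp=0x8a
r5 is caller-saved → body value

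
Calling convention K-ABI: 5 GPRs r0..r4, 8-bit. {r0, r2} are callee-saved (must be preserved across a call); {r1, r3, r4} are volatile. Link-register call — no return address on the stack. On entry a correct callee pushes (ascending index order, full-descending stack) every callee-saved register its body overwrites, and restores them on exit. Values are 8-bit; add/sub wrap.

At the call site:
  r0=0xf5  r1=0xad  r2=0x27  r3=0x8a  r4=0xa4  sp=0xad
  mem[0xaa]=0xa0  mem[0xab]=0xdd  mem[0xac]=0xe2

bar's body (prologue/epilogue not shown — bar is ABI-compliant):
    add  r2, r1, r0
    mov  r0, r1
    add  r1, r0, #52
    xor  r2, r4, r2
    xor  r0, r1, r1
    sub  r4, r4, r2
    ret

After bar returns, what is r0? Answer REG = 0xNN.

prologue: push r0 → mem[0xac]=0xf5, sp=0xac
prologue: push r2 → mem[0xab]=0x27, sp=0xab
body[0] add  r2, r1, r0 → r2=0xa2
body[1] mov  r0, r1 → r0=0xad
body[2] add  r1, r0, #52 → r1=0xe1
body[3] xor  r2, r4, r2 → r2=0x06
body[4] xor  r0, r1, r1 → r0=0x00
body[5] sub  r4, r4, r2 → r4=0x9e
epilogue: pop r2=0x27, sp=0xac
epilogue: pop r0=0xf5, sp=0xad
r0 is callee-saved → restored

REG = 0xf5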